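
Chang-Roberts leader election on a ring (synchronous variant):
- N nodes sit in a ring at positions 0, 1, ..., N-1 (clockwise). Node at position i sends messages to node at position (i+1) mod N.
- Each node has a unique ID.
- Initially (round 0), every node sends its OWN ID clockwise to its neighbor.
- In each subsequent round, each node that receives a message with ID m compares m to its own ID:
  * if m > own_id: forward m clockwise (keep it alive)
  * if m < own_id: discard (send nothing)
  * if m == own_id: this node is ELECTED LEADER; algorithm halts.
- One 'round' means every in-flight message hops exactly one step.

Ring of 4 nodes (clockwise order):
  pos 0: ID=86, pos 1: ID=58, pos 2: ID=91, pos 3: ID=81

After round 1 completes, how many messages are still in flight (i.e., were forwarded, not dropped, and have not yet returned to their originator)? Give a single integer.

Round 1: pos1(id58) recv 86: fwd; pos2(id91) recv 58: drop; pos3(id81) recv 91: fwd; pos0(id86) recv 81: drop
After round 1: 2 messages still in flight

Answer: 2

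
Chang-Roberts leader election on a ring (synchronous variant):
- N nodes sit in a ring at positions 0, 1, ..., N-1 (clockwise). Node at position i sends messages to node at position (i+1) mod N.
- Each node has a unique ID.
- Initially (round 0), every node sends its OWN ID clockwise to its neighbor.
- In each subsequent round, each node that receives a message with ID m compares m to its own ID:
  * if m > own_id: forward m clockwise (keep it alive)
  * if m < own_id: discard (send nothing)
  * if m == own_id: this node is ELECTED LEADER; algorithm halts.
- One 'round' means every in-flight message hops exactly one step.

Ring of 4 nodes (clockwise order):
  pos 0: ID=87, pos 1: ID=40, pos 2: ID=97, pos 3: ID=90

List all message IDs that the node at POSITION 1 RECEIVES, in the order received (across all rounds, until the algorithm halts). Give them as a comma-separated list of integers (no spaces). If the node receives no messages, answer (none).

Round 1: pos1(id40) recv 87: fwd; pos2(id97) recv 40: drop; pos3(id90) recv 97: fwd; pos0(id87) recv 90: fwd
Round 2: pos2(id97) recv 87: drop; pos0(id87) recv 97: fwd; pos1(id40) recv 90: fwd
Round 3: pos1(id40) recv 97: fwd; pos2(id97) recv 90: drop
Round 4: pos2(id97) recv 97: ELECTED

Answer: 87,90,97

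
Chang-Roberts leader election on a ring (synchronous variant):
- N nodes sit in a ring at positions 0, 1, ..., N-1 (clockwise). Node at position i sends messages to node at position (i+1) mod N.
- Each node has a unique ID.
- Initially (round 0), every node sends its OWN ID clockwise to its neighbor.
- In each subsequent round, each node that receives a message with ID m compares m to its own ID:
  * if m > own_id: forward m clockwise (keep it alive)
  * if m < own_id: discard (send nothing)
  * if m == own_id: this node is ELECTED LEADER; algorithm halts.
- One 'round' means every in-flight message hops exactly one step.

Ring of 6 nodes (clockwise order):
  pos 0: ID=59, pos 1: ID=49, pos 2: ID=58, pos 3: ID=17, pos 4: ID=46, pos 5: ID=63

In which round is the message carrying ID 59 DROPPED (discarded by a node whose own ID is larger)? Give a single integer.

Answer: 5

Derivation:
Round 1: pos1(id49) recv 59: fwd; pos2(id58) recv 49: drop; pos3(id17) recv 58: fwd; pos4(id46) recv 17: drop; pos5(id63) recv 46: drop; pos0(id59) recv 63: fwd
Round 2: pos2(id58) recv 59: fwd; pos4(id46) recv 58: fwd; pos1(id49) recv 63: fwd
Round 3: pos3(id17) recv 59: fwd; pos5(id63) recv 58: drop; pos2(id58) recv 63: fwd
Round 4: pos4(id46) recv 59: fwd; pos3(id17) recv 63: fwd
Round 5: pos5(id63) recv 59: drop; pos4(id46) recv 63: fwd
Round 6: pos5(id63) recv 63: ELECTED
Message ID 59 originates at pos 0; dropped at pos 5 in round 5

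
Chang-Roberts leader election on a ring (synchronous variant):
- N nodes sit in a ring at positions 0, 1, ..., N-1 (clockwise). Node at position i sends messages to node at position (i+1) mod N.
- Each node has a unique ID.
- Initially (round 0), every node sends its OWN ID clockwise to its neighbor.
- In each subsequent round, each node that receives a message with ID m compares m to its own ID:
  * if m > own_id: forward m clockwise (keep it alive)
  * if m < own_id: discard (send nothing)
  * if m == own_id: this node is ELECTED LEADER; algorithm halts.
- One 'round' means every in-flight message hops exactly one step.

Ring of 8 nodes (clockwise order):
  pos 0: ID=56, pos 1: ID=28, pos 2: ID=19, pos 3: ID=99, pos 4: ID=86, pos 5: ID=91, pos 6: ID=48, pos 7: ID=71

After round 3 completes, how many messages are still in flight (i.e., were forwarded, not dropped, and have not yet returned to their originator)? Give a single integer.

Round 1: pos1(id28) recv 56: fwd; pos2(id19) recv 28: fwd; pos3(id99) recv 19: drop; pos4(id86) recv 99: fwd; pos5(id91) recv 86: drop; pos6(id48) recv 91: fwd; pos7(id71) recv 48: drop; pos0(id56) recv 71: fwd
Round 2: pos2(id19) recv 56: fwd; pos3(id99) recv 28: drop; pos5(id91) recv 99: fwd; pos7(id71) recv 91: fwd; pos1(id28) recv 71: fwd
Round 3: pos3(id99) recv 56: drop; pos6(id48) recv 99: fwd; pos0(id56) recv 91: fwd; pos2(id19) recv 71: fwd
After round 3: 3 messages still in flight

Answer: 3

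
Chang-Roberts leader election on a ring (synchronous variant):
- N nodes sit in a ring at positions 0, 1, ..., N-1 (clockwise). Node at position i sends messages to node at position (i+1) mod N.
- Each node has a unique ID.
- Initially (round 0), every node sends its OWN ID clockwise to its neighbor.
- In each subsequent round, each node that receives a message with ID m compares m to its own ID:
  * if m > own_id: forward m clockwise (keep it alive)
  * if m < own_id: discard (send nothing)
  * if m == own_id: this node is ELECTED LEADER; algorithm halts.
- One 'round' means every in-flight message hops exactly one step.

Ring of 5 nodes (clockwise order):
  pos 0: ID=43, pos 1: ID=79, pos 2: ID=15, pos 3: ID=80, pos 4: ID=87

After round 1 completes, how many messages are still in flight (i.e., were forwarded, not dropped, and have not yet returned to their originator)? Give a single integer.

Round 1: pos1(id79) recv 43: drop; pos2(id15) recv 79: fwd; pos3(id80) recv 15: drop; pos4(id87) recv 80: drop; pos0(id43) recv 87: fwd
After round 1: 2 messages still in flight

Answer: 2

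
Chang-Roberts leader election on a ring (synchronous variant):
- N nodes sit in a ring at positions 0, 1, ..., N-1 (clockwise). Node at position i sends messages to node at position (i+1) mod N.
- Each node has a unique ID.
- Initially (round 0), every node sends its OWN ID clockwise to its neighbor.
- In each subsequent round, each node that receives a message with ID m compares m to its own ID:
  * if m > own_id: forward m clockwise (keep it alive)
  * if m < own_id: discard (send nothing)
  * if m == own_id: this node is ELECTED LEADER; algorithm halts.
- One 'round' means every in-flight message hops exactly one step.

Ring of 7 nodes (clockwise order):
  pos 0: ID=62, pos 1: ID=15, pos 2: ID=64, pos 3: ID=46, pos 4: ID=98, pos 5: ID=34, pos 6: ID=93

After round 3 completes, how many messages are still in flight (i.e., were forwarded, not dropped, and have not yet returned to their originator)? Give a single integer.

Round 1: pos1(id15) recv 62: fwd; pos2(id64) recv 15: drop; pos3(id46) recv 64: fwd; pos4(id98) recv 46: drop; pos5(id34) recv 98: fwd; pos6(id93) recv 34: drop; pos0(id62) recv 93: fwd
Round 2: pos2(id64) recv 62: drop; pos4(id98) recv 64: drop; pos6(id93) recv 98: fwd; pos1(id15) recv 93: fwd
Round 3: pos0(id62) recv 98: fwd; pos2(id64) recv 93: fwd
After round 3: 2 messages still in flight

Answer: 2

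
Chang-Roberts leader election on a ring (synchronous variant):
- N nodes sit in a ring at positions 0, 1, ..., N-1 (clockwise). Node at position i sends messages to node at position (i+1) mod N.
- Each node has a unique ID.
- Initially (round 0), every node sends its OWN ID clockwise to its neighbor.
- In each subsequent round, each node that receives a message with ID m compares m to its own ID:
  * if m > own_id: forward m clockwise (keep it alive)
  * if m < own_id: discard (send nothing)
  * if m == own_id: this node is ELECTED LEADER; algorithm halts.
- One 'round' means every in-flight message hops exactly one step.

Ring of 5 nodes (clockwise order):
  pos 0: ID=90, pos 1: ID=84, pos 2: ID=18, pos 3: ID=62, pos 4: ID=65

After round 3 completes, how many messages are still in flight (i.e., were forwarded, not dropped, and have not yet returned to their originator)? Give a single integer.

Round 1: pos1(id84) recv 90: fwd; pos2(id18) recv 84: fwd; pos3(id62) recv 18: drop; pos4(id65) recv 62: drop; pos0(id90) recv 65: drop
Round 2: pos2(id18) recv 90: fwd; pos3(id62) recv 84: fwd
Round 3: pos3(id62) recv 90: fwd; pos4(id65) recv 84: fwd
After round 3: 2 messages still in flight

Answer: 2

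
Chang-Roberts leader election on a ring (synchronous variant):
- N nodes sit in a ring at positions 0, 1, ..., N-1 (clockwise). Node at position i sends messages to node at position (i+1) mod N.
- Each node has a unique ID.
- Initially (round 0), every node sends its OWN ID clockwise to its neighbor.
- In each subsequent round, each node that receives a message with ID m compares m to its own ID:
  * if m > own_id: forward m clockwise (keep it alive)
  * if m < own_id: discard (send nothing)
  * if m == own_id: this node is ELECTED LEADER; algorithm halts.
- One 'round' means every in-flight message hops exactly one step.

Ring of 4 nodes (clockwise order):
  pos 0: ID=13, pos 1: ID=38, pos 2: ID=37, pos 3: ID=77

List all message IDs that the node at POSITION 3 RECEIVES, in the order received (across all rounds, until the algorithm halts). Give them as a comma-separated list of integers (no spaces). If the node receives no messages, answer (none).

Answer: 37,38,77

Derivation:
Round 1: pos1(id38) recv 13: drop; pos2(id37) recv 38: fwd; pos3(id77) recv 37: drop; pos0(id13) recv 77: fwd
Round 2: pos3(id77) recv 38: drop; pos1(id38) recv 77: fwd
Round 3: pos2(id37) recv 77: fwd
Round 4: pos3(id77) recv 77: ELECTED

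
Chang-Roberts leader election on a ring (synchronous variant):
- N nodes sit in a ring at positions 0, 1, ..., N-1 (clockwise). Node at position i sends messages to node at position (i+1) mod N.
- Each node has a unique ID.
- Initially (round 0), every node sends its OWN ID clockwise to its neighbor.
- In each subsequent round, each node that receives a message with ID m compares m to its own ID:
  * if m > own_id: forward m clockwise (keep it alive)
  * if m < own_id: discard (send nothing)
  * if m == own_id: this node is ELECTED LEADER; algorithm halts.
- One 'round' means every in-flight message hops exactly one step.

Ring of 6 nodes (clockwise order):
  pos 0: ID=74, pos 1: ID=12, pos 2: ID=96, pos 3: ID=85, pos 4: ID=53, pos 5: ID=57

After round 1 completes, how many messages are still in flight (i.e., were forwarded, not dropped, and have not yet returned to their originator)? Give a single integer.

Round 1: pos1(id12) recv 74: fwd; pos2(id96) recv 12: drop; pos3(id85) recv 96: fwd; pos4(id53) recv 85: fwd; pos5(id57) recv 53: drop; pos0(id74) recv 57: drop
After round 1: 3 messages still in flight

Answer: 3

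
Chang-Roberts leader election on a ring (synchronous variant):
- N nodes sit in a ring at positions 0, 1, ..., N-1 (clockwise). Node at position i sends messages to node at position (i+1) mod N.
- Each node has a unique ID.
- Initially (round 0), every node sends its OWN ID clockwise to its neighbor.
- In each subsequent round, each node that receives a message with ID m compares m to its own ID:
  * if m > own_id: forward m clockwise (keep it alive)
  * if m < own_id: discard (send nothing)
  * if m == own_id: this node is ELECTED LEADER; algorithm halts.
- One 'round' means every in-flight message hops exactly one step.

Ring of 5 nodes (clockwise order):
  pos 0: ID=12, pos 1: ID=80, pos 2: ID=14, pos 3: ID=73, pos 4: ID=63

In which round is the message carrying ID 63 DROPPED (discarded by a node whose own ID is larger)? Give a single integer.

Answer: 2

Derivation:
Round 1: pos1(id80) recv 12: drop; pos2(id14) recv 80: fwd; pos3(id73) recv 14: drop; pos4(id63) recv 73: fwd; pos0(id12) recv 63: fwd
Round 2: pos3(id73) recv 80: fwd; pos0(id12) recv 73: fwd; pos1(id80) recv 63: drop
Round 3: pos4(id63) recv 80: fwd; pos1(id80) recv 73: drop
Round 4: pos0(id12) recv 80: fwd
Round 5: pos1(id80) recv 80: ELECTED
Message ID 63 originates at pos 4; dropped at pos 1 in round 2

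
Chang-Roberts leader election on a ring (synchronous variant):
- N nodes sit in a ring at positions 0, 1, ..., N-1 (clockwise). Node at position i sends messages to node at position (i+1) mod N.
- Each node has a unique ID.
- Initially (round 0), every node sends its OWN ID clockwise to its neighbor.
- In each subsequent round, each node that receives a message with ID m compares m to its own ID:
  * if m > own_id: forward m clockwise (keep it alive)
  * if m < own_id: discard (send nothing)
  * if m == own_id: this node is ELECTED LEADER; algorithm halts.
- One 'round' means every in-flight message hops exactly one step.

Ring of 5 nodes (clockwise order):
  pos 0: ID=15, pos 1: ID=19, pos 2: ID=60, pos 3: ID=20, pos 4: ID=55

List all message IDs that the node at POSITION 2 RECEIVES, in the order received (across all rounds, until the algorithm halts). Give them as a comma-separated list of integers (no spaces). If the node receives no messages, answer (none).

Answer: 19,55,60

Derivation:
Round 1: pos1(id19) recv 15: drop; pos2(id60) recv 19: drop; pos3(id20) recv 60: fwd; pos4(id55) recv 20: drop; pos0(id15) recv 55: fwd
Round 2: pos4(id55) recv 60: fwd; pos1(id19) recv 55: fwd
Round 3: pos0(id15) recv 60: fwd; pos2(id60) recv 55: drop
Round 4: pos1(id19) recv 60: fwd
Round 5: pos2(id60) recv 60: ELECTED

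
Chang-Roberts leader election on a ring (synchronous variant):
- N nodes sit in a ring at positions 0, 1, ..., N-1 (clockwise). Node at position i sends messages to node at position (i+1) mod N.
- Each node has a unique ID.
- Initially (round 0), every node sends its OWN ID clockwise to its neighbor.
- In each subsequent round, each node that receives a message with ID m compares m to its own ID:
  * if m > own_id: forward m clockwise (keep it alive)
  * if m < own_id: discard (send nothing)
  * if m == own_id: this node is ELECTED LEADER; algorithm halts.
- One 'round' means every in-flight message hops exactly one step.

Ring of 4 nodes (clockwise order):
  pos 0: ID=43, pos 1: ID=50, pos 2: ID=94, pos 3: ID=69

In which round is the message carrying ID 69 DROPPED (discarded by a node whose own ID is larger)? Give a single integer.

Answer: 3

Derivation:
Round 1: pos1(id50) recv 43: drop; pos2(id94) recv 50: drop; pos3(id69) recv 94: fwd; pos0(id43) recv 69: fwd
Round 2: pos0(id43) recv 94: fwd; pos1(id50) recv 69: fwd
Round 3: pos1(id50) recv 94: fwd; pos2(id94) recv 69: drop
Round 4: pos2(id94) recv 94: ELECTED
Message ID 69 originates at pos 3; dropped at pos 2 in round 3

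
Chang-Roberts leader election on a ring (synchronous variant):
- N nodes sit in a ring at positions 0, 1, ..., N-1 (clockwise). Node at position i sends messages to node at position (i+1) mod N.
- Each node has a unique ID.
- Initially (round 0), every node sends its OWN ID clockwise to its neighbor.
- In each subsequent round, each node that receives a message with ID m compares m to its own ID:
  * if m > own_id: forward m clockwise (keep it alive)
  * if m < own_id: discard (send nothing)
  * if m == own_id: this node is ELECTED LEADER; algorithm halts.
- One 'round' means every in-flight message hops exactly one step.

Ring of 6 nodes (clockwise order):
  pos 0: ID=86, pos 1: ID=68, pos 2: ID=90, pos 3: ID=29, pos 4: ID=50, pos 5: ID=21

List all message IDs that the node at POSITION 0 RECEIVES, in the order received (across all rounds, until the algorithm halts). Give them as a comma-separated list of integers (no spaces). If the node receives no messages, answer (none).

Round 1: pos1(id68) recv 86: fwd; pos2(id90) recv 68: drop; pos3(id29) recv 90: fwd; pos4(id50) recv 29: drop; pos5(id21) recv 50: fwd; pos0(id86) recv 21: drop
Round 2: pos2(id90) recv 86: drop; pos4(id50) recv 90: fwd; pos0(id86) recv 50: drop
Round 3: pos5(id21) recv 90: fwd
Round 4: pos0(id86) recv 90: fwd
Round 5: pos1(id68) recv 90: fwd
Round 6: pos2(id90) recv 90: ELECTED

Answer: 21,50,90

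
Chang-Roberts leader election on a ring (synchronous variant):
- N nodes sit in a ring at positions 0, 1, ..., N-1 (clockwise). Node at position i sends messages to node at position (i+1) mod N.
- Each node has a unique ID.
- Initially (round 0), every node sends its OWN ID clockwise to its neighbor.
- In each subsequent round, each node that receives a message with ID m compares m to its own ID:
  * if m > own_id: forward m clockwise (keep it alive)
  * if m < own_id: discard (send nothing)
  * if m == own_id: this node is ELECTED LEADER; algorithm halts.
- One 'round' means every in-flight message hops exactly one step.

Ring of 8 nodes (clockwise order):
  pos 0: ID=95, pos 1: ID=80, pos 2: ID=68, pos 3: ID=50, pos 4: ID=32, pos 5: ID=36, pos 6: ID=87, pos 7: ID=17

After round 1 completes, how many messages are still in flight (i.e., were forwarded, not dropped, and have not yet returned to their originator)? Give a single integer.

Round 1: pos1(id80) recv 95: fwd; pos2(id68) recv 80: fwd; pos3(id50) recv 68: fwd; pos4(id32) recv 50: fwd; pos5(id36) recv 32: drop; pos6(id87) recv 36: drop; pos7(id17) recv 87: fwd; pos0(id95) recv 17: drop
After round 1: 5 messages still in flight

Answer: 5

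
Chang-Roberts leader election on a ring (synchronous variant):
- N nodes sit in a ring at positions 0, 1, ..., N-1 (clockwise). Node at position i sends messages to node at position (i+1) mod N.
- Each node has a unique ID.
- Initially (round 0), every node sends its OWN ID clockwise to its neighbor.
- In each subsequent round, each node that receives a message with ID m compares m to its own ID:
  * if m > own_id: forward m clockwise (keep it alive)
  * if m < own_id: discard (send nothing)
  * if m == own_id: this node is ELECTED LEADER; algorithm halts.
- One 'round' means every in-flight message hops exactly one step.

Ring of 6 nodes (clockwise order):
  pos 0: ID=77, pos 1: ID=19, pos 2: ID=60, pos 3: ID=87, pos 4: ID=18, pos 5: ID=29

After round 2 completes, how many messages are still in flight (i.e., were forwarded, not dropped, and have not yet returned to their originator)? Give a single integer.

Round 1: pos1(id19) recv 77: fwd; pos2(id60) recv 19: drop; pos3(id87) recv 60: drop; pos4(id18) recv 87: fwd; pos5(id29) recv 18: drop; pos0(id77) recv 29: drop
Round 2: pos2(id60) recv 77: fwd; pos5(id29) recv 87: fwd
After round 2: 2 messages still in flight

Answer: 2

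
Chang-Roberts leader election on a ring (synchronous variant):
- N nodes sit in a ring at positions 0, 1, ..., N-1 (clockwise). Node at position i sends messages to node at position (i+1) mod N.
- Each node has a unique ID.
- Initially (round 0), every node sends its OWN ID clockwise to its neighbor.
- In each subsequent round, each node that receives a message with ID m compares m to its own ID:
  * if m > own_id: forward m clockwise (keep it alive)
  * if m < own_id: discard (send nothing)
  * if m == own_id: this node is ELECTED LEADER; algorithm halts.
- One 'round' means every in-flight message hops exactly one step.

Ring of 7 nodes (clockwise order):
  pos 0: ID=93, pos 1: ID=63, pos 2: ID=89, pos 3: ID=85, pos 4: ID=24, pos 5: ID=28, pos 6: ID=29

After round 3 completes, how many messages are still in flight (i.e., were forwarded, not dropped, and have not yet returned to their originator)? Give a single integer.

Answer: 3

Derivation:
Round 1: pos1(id63) recv 93: fwd; pos2(id89) recv 63: drop; pos3(id85) recv 89: fwd; pos4(id24) recv 85: fwd; pos5(id28) recv 24: drop; pos6(id29) recv 28: drop; pos0(id93) recv 29: drop
Round 2: pos2(id89) recv 93: fwd; pos4(id24) recv 89: fwd; pos5(id28) recv 85: fwd
Round 3: pos3(id85) recv 93: fwd; pos5(id28) recv 89: fwd; pos6(id29) recv 85: fwd
After round 3: 3 messages still in flight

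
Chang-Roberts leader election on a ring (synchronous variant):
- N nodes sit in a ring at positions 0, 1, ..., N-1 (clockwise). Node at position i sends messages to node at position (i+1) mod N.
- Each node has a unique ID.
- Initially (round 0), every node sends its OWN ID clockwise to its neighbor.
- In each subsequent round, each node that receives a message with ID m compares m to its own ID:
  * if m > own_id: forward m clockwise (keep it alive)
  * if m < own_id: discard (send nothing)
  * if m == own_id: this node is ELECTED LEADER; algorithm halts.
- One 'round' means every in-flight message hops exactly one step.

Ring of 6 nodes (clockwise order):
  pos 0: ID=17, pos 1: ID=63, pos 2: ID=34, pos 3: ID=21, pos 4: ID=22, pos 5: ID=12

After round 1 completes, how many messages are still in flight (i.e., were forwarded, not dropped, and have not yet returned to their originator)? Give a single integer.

Round 1: pos1(id63) recv 17: drop; pos2(id34) recv 63: fwd; pos3(id21) recv 34: fwd; pos4(id22) recv 21: drop; pos5(id12) recv 22: fwd; pos0(id17) recv 12: drop
After round 1: 3 messages still in flight

Answer: 3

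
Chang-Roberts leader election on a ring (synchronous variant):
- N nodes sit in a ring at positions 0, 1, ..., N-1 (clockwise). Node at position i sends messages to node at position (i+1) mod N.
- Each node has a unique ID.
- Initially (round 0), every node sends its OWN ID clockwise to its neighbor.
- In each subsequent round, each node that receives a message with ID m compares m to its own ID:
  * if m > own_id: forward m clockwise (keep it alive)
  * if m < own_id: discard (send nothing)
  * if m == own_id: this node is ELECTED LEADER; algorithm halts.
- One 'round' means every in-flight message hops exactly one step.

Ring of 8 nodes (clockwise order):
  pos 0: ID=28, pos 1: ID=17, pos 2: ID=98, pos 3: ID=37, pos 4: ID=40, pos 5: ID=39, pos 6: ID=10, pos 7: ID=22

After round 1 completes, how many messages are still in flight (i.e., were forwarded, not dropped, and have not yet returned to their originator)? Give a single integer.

Answer: 4

Derivation:
Round 1: pos1(id17) recv 28: fwd; pos2(id98) recv 17: drop; pos3(id37) recv 98: fwd; pos4(id40) recv 37: drop; pos5(id39) recv 40: fwd; pos6(id10) recv 39: fwd; pos7(id22) recv 10: drop; pos0(id28) recv 22: drop
After round 1: 4 messages still in flight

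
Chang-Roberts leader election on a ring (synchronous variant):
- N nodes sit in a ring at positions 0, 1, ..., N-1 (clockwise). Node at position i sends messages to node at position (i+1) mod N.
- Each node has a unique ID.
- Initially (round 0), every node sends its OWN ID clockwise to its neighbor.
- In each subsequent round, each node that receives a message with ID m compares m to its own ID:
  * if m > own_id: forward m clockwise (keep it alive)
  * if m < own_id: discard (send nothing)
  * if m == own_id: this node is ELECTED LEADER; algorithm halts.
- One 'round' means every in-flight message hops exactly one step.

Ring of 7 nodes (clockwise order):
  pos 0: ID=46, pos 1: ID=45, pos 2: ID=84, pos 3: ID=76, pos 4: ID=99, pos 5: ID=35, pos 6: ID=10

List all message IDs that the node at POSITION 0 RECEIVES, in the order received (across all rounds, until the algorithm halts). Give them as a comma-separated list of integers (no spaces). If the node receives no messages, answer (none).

Answer: 10,35,99

Derivation:
Round 1: pos1(id45) recv 46: fwd; pos2(id84) recv 45: drop; pos3(id76) recv 84: fwd; pos4(id99) recv 76: drop; pos5(id35) recv 99: fwd; pos6(id10) recv 35: fwd; pos0(id46) recv 10: drop
Round 2: pos2(id84) recv 46: drop; pos4(id99) recv 84: drop; pos6(id10) recv 99: fwd; pos0(id46) recv 35: drop
Round 3: pos0(id46) recv 99: fwd
Round 4: pos1(id45) recv 99: fwd
Round 5: pos2(id84) recv 99: fwd
Round 6: pos3(id76) recv 99: fwd
Round 7: pos4(id99) recv 99: ELECTED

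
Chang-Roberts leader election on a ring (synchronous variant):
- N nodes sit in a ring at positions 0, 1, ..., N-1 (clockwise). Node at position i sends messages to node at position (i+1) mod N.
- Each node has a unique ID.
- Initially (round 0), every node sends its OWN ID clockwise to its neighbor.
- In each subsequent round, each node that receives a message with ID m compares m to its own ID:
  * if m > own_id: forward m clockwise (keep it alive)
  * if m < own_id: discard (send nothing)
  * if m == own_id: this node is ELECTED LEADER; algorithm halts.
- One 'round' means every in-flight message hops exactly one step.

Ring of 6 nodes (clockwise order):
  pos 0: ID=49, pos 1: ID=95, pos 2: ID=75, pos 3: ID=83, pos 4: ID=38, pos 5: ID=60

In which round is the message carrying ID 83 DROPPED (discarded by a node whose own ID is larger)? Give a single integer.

Round 1: pos1(id95) recv 49: drop; pos2(id75) recv 95: fwd; pos3(id83) recv 75: drop; pos4(id38) recv 83: fwd; pos5(id60) recv 38: drop; pos0(id49) recv 60: fwd
Round 2: pos3(id83) recv 95: fwd; pos5(id60) recv 83: fwd; pos1(id95) recv 60: drop
Round 3: pos4(id38) recv 95: fwd; pos0(id49) recv 83: fwd
Round 4: pos5(id60) recv 95: fwd; pos1(id95) recv 83: drop
Round 5: pos0(id49) recv 95: fwd
Round 6: pos1(id95) recv 95: ELECTED
Message ID 83 originates at pos 3; dropped at pos 1 in round 4

Answer: 4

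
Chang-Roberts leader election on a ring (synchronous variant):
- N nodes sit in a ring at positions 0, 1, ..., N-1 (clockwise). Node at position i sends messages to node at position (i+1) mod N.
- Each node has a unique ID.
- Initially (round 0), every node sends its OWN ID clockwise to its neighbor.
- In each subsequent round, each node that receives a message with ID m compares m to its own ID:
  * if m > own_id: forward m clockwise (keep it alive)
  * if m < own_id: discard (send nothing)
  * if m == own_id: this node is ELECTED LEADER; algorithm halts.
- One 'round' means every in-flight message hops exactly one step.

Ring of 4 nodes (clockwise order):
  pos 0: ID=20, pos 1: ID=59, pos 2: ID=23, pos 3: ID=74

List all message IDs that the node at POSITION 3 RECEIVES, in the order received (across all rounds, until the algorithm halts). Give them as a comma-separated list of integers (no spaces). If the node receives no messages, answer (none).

Answer: 23,59,74

Derivation:
Round 1: pos1(id59) recv 20: drop; pos2(id23) recv 59: fwd; pos3(id74) recv 23: drop; pos0(id20) recv 74: fwd
Round 2: pos3(id74) recv 59: drop; pos1(id59) recv 74: fwd
Round 3: pos2(id23) recv 74: fwd
Round 4: pos3(id74) recv 74: ELECTED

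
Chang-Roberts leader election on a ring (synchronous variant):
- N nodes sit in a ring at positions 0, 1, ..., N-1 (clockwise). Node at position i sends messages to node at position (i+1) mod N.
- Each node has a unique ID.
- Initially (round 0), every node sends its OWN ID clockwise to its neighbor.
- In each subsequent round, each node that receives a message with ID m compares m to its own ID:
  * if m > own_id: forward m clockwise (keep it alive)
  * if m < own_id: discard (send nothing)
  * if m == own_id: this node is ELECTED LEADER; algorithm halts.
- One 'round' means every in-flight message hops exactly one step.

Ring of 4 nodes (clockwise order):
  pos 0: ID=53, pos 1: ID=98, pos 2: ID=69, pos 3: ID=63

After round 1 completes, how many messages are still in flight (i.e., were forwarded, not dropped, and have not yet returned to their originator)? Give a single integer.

Round 1: pos1(id98) recv 53: drop; pos2(id69) recv 98: fwd; pos3(id63) recv 69: fwd; pos0(id53) recv 63: fwd
After round 1: 3 messages still in flight

Answer: 3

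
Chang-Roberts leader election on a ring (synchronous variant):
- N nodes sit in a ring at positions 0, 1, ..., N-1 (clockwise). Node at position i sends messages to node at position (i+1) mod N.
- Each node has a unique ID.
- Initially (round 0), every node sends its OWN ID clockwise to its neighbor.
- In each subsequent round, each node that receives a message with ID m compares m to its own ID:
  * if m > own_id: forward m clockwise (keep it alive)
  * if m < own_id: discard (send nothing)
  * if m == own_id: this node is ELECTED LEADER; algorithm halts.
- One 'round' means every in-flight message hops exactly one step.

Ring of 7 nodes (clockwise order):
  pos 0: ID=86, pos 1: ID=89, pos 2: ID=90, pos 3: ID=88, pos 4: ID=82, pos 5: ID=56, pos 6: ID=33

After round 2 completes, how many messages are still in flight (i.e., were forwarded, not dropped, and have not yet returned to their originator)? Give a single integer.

Answer: 3

Derivation:
Round 1: pos1(id89) recv 86: drop; pos2(id90) recv 89: drop; pos3(id88) recv 90: fwd; pos4(id82) recv 88: fwd; pos5(id56) recv 82: fwd; pos6(id33) recv 56: fwd; pos0(id86) recv 33: drop
Round 2: pos4(id82) recv 90: fwd; pos5(id56) recv 88: fwd; pos6(id33) recv 82: fwd; pos0(id86) recv 56: drop
After round 2: 3 messages still in flight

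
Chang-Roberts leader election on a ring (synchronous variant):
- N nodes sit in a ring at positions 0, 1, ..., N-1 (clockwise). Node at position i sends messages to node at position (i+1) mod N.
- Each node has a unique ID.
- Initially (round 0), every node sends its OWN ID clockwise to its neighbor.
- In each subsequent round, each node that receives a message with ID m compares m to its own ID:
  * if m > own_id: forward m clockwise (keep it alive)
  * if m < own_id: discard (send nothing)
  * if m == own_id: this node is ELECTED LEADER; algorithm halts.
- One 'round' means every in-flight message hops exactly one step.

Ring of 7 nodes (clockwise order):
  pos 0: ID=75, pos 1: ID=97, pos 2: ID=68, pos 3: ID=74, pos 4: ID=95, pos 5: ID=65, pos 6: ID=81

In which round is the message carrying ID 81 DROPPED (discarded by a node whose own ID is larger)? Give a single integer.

Answer: 2

Derivation:
Round 1: pos1(id97) recv 75: drop; pos2(id68) recv 97: fwd; pos3(id74) recv 68: drop; pos4(id95) recv 74: drop; pos5(id65) recv 95: fwd; pos6(id81) recv 65: drop; pos0(id75) recv 81: fwd
Round 2: pos3(id74) recv 97: fwd; pos6(id81) recv 95: fwd; pos1(id97) recv 81: drop
Round 3: pos4(id95) recv 97: fwd; pos0(id75) recv 95: fwd
Round 4: pos5(id65) recv 97: fwd; pos1(id97) recv 95: drop
Round 5: pos6(id81) recv 97: fwd
Round 6: pos0(id75) recv 97: fwd
Round 7: pos1(id97) recv 97: ELECTED
Message ID 81 originates at pos 6; dropped at pos 1 in round 2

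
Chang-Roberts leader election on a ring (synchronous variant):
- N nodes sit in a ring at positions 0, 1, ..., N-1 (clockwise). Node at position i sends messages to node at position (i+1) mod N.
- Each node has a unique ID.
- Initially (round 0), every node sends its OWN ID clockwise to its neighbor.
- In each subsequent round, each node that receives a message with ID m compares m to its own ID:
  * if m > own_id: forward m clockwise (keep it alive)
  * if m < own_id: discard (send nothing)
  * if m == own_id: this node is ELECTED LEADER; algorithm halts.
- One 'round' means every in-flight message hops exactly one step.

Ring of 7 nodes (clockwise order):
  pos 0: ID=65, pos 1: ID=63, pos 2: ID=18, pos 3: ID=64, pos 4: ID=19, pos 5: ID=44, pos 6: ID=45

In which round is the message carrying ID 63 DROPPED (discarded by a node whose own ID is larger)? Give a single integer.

Round 1: pos1(id63) recv 65: fwd; pos2(id18) recv 63: fwd; pos3(id64) recv 18: drop; pos4(id19) recv 64: fwd; pos5(id44) recv 19: drop; pos6(id45) recv 44: drop; pos0(id65) recv 45: drop
Round 2: pos2(id18) recv 65: fwd; pos3(id64) recv 63: drop; pos5(id44) recv 64: fwd
Round 3: pos3(id64) recv 65: fwd; pos6(id45) recv 64: fwd
Round 4: pos4(id19) recv 65: fwd; pos0(id65) recv 64: drop
Round 5: pos5(id44) recv 65: fwd
Round 6: pos6(id45) recv 65: fwd
Round 7: pos0(id65) recv 65: ELECTED
Message ID 63 originates at pos 1; dropped at pos 3 in round 2

Answer: 2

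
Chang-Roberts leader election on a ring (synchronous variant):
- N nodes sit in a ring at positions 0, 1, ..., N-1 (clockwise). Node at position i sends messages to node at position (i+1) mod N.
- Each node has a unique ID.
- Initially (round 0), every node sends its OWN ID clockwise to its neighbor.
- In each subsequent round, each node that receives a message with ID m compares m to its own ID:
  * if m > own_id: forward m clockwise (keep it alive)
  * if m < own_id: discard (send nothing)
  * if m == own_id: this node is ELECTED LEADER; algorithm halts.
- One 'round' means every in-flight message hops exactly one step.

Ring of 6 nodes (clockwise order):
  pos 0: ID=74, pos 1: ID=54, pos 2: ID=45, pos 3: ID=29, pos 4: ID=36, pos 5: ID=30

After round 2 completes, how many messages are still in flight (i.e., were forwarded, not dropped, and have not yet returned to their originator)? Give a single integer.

Round 1: pos1(id54) recv 74: fwd; pos2(id45) recv 54: fwd; pos3(id29) recv 45: fwd; pos4(id36) recv 29: drop; pos5(id30) recv 36: fwd; pos0(id74) recv 30: drop
Round 2: pos2(id45) recv 74: fwd; pos3(id29) recv 54: fwd; pos4(id36) recv 45: fwd; pos0(id74) recv 36: drop
After round 2: 3 messages still in flight

Answer: 3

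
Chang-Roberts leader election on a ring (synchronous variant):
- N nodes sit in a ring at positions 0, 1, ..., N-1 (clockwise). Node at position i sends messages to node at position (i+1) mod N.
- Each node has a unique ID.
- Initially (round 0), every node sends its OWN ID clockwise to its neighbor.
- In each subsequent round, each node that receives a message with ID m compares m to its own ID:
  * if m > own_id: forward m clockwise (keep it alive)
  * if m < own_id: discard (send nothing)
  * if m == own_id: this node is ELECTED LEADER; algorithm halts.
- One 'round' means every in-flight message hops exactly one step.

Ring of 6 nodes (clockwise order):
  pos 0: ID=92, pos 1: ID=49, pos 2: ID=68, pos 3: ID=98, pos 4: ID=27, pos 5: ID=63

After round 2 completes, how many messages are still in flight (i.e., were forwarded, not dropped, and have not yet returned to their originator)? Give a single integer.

Round 1: pos1(id49) recv 92: fwd; pos2(id68) recv 49: drop; pos3(id98) recv 68: drop; pos4(id27) recv 98: fwd; pos5(id63) recv 27: drop; pos0(id92) recv 63: drop
Round 2: pos2(id68) recv 92: fwd; pos5(id63) recv 98: fwd
After round 2: 2 messages still in flight

Answer: 2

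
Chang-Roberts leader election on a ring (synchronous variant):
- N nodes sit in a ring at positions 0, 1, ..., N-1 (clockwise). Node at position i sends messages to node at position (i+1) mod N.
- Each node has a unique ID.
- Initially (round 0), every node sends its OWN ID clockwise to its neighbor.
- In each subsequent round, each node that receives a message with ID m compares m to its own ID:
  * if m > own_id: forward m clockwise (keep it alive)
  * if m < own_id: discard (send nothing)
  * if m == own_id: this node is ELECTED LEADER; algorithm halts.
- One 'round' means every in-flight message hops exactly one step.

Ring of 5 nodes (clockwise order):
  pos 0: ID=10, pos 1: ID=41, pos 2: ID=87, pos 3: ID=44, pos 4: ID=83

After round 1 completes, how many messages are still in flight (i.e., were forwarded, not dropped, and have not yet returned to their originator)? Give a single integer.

Answer: 2

Derivation:
Round 1: pos1(id41) recv 10: drop; pos2(id87) recv 41: drop; pos3(id44) recv 87: fwd; pos4(id83) recv 44: drop; pos0(id10) recv 83: fwd
After round 1: 2 messages still in flight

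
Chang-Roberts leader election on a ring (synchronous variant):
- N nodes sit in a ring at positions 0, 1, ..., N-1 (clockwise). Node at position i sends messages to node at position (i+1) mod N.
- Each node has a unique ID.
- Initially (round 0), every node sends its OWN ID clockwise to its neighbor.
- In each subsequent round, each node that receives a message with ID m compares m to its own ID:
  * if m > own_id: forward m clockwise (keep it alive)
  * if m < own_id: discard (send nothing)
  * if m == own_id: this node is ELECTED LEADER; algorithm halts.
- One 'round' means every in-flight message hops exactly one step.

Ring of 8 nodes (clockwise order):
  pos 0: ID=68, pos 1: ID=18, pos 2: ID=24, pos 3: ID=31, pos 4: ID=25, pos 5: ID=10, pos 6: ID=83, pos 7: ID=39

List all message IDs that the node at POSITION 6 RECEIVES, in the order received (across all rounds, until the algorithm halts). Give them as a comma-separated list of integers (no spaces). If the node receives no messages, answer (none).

Round 1: pos1(id18) recv 68: fwd; pos2(id24) recv 18: drop; pos3(id31) recv 24: drop; pos4(id25) recv 31: fwd; pos5(id10) recv 25: fwd; pos6(id83) recv 10: drop; pos7(id39) recv 83: fwd; pos0(id68) recv 39: drop
Round 2: pos2(id24) recv 68: fwd; pos5(id10) recv 31: fwd; pos6(id83) recv 25: drop; pos0(id68) recv 83: fwd
Round 3: pos3(id31) recv 68: fwd; pos6(id83) recv 31: drop; pos1(id18) recv 83: fwd
Round 4: pos4(id25) recv 68: fwd; pos2(id24) recv 83: fwd
Round 5: pos5(id10) recv 68: fwd; pos3(id31) recv 83: fwd
Round 6: pos6(id83) recv 68: drop; pos4(id25) recv 83: fwd
Round 7: pos5(id10) recv 83: fwd
Round 8: pos6(id83) recv 83: ELECTED

Answer: 10,25,31,68,83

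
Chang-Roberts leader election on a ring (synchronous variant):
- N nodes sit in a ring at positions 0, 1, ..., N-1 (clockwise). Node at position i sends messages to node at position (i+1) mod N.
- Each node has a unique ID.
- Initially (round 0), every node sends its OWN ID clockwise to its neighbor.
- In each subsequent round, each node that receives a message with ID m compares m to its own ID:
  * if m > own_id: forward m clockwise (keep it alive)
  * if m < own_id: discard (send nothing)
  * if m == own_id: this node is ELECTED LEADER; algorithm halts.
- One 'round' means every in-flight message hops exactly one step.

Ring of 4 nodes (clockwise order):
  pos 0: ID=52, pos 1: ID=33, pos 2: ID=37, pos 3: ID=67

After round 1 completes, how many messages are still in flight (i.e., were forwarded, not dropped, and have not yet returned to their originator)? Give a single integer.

Round 1: pos1(id33) recv 52: fwd; pos2(id37) recv 33: drop; pos3(id67) recv 37: drop; pos0(id52) recv 67: fwd
After round 1: 2 messages still in flight

Answer: 2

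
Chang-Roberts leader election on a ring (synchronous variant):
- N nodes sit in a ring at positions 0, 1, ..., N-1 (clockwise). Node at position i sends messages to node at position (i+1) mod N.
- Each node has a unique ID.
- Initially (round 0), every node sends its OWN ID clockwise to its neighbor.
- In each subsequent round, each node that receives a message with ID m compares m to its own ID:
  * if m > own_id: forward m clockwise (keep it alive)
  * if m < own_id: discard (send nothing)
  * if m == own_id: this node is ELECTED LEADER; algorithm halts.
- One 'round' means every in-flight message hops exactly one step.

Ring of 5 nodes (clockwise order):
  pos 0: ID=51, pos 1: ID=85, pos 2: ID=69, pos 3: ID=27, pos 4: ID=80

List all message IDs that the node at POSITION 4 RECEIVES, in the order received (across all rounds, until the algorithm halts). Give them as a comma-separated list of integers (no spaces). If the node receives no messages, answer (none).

Round 1: pos1(id85) recv 51: drop; pos2(id69) recv 85: fwd; pos3(id27) recv 69: fwd; pos4(id80) recv 27: drop; pos0(id51) recv 80: fwd
Round 2: pos3(id27) recv 85: fwd; pos4(id80) recv 69: drop; pos1(id85) recv 80: drop
Round 3: pos4(id80) recv 85: fwd
Round 4: pos0(id51) recv 85: fwd
Round 5: pos1(id85) recv 85: ELECTED

Answer: 27,69,85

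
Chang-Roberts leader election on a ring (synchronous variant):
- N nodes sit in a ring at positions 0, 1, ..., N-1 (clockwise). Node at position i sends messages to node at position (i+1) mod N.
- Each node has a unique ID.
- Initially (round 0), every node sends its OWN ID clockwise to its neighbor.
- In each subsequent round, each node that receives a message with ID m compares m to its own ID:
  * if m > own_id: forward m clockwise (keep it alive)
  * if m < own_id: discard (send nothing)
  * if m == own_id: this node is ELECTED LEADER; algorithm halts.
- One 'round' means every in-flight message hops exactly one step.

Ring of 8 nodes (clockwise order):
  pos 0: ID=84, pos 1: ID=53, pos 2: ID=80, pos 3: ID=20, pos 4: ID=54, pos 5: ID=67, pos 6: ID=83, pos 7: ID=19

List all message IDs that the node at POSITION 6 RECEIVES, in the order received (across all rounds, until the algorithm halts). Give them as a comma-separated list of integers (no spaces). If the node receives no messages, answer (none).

Answer: 67,80,84

Derivation:
Round 1: pos1(id53) recv 84: fwd; pos2(id80) recv 53: drop; pos3(id20) recv 80: fwd; pos4(id54) recv 20: drop; pos5(id67) recv 54: drop; pos6(id83) recv 67: drop; pos7(id19) recv 83: fwd; pos0(id84) recv 19: drop
Round 2: pos2(id80) recv 84: fwd; pos4(id54) recv 80: fwd; pos0(id84) recv 83: drop
Round 3: pos3(id20) recv 84: fwd; pos5(id67) recv 80: fwd
Round 4: pos4(id54) recv 84: fwd; pos6(id83) recv 80: drop
Round 5: pos5(id67) recv 84: fwd
Round 6: pos6(id83) recv 84: fwd
Round 7: pos7(id19) recv 84: fwd
Round 8: pos0(id84) recv 84: ELECTED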